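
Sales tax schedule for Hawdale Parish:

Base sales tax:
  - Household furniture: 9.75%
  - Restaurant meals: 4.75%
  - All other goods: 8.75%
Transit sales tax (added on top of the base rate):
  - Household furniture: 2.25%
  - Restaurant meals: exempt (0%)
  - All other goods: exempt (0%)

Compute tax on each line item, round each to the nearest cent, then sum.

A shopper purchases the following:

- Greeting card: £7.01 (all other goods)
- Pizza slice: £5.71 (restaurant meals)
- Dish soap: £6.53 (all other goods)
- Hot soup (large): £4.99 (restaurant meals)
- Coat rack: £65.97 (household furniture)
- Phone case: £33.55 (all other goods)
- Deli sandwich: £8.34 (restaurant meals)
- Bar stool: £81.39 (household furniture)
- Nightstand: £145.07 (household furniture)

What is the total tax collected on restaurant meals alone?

Pizza slice £5.71: restaurant meals → 4.75% + 0% transit = 4.75% → £0.27
Hot soup (large) £4.99: restaurant meals → 4.75% + 0% transit = 4.75% → £0.24
Deli sandwich £8.34: restaurant meals → 4.75% + 0% transit = 4.75% → £0.40
Tax on restaurant meals = £0.27 + £0.24 + £0.40 = £0.91

£0.91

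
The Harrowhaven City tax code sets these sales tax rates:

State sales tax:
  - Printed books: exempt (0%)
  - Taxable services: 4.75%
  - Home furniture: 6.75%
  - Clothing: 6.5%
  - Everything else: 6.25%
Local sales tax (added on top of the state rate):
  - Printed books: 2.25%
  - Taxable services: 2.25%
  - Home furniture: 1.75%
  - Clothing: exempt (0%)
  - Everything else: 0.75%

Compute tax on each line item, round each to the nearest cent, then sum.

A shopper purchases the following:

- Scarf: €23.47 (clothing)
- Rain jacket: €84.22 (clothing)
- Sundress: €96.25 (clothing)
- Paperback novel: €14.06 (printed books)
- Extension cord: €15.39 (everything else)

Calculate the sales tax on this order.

€14.66

Scarf €23.47: clothing → 6.5% + 0% local = 6.5% → €1.53
Rain jacket €84.22: clothing → 6.5% + 0% local = 6.5% → €5.47
Sundress €96.25: clothing → 6.5% + 0% local = 6.5% → €6.26
Paperback novel €14.06: printed books → 0% + 2.25% local = 2.25% → €0.32
Extension cord €15.39: everything else → 6.25% + 0.75% local = 7% → €1.08
Total tax = €1.53 + €5.47 + €6.26 + €0.32 + €1.08 = €14.66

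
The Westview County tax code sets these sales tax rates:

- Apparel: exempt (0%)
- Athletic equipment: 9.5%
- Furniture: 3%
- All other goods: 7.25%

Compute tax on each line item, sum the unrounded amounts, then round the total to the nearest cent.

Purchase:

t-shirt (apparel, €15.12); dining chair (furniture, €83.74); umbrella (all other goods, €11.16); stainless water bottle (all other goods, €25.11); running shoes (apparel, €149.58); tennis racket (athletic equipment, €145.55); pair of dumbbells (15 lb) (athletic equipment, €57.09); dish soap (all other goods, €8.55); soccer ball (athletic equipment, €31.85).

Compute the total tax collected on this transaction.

€28.04

T-shirt €15.12: apparel → 0% → €0.00
Dining chair €83.74: furniture → 3% → €2.5122
Umbrella €11.16: all other goods → 7.25% → €0.8091
Stainless water bottle €25.11: all other goods → 7.25% → €1.820475
Running shoes €149.58: apparel → 0% → €0.00
Tennis racket €145.55: athletic equipment → 9.5% → €13.82725
Pair of dumbbells (15 lb) €57.09: athletic equipment → 9.5% → €5.42355
Dish soap €8.55: all other goods → 7.25% → €0.619875
Soccer ball €31.85: athletic equipment → 9.5% → €3.02575
Unrounded tax sum = €28.0382 → €28.04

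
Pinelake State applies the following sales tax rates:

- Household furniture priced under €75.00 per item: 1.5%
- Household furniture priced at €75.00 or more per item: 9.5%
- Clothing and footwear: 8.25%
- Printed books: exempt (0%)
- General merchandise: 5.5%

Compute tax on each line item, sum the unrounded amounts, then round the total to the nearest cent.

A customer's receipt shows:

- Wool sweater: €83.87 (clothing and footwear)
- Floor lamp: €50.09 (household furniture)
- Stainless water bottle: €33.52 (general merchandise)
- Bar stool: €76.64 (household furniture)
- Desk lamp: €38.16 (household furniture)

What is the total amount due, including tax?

Wool sweater €83.87: clothing and footwear → 8.25% → €6.919275
Floor lamp €50.09: household furniture, under €75.00 → 1.5% → €0.75135
Stainless water bottle €33.52: general merchandise → 5.5% → €1.8436
Bar stool €76.64: household furniture, €75.00 or more → 9.5% → €7.2808
Desk lamp €38.16: household furniture, under €75.00 → 1.5% → €0.5724
Subtotal = €282.28; unrounded tax = €17.367425 → €17.37; total due = €299.65

€299.65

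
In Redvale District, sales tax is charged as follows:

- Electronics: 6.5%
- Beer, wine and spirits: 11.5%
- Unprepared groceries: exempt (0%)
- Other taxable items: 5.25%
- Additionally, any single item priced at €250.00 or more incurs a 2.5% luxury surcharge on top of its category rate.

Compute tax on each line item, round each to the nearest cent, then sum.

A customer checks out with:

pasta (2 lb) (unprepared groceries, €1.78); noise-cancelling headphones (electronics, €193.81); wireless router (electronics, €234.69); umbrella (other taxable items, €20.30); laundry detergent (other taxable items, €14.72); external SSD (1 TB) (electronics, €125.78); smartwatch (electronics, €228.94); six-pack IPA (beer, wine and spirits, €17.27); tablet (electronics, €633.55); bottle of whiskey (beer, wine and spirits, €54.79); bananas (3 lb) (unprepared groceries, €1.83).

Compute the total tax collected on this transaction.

Pasta (2 lb) €1.78: unprepared groceries → 0% → €0.00
Noise-cancelling headphones €193.81: electronics → 6.5% → €12.60
Wireless router €234.69: electronics → 6.5% → €15.25
Umbrella €20.30: other taxable items → 5.25% → €1.07
Laundry detergent €14.72: other taxable items → 5.25% → €0.77
External SSD (1 TB) €125.78: electronics → 6.5% → €8.18
Smartwatch €228.94: electronics → 6.5% → €14.88
Six-pack IPA €17.27: beer, wine and spirits → 11.5% → €1.99
Tablet €633.55: electronics → 6.5% + 2.5% surcharge = 9% → €57.02
Bottle of whiskey €54.79: beer, wine and spirits → 11.5% → €6.30
Bananas (3 lb) €1.83: unprepared groceries → 0% → €0.00
Total tax = €12.60 + €15.25 + €1.07 + €0.77 + €8.18 + €14.88 + €1.99 + €57.02 + €6.30 = €118.06

€118.06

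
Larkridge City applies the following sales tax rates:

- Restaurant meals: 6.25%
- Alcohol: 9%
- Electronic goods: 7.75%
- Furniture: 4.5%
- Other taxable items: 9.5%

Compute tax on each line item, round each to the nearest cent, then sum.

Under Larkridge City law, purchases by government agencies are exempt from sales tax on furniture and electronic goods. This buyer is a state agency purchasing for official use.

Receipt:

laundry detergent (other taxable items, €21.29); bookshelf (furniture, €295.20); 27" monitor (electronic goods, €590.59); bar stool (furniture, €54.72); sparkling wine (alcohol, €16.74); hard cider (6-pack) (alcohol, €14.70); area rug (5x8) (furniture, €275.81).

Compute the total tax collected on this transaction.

€4.85

Laundry detergent €21.29: other taxable items → 9.5% → €2.02
Bookshelf €295.20: furniture, buyer-exempt → 0% → €0.00
27" monitor €590.59: electronic goods, buyer-exempt → 0% → €0.00
Bar stool €54.72: furniture, buyer-exempt → 0% → €0.00
Sparkling wine €16.74: alcohol → 9% → €1.51
Hard cider (6-pack) €14.70: alcohol → 9% → €1.32
Area rug (5x8) €275.81: furniture, buyer-exempt → 0% → €0.00
Total tax = €2.02 + €1.51 + €1.32 = €4.85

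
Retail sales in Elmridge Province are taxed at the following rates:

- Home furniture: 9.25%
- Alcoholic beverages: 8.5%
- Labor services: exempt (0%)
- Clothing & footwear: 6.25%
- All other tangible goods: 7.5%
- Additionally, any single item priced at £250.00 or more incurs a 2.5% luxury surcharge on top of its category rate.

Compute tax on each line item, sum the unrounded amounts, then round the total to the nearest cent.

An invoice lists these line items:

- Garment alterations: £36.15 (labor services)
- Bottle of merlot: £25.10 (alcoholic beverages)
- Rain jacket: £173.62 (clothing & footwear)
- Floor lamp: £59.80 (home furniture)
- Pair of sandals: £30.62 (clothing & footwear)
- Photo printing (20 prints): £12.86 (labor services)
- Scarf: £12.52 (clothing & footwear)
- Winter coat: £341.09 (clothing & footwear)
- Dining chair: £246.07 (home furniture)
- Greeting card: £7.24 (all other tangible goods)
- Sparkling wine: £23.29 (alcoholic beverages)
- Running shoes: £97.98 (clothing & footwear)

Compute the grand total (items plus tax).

Garment alterations £36.15: labor services → 0% → £0.00
Bottle of merlot £25.10: alcoholic beverages → 8.5% → £2.1335
Rain jacket £173.62: clothing & footwear → 6.25% → £10.85125
Floor lamp £59.80: home furniture → 9.25% → £5.5315
Pair of sandals £30.62: clothing & footwear → 6.25% → £1.91375
Photo printing (20 prints) £12.86: labor services → 0% → £0.00
Scarf £12.52: clothing & footwear → 6.25% → £0.7825
Winter coat £341.09: clothing & footwear → 6.25% + 2.5% surcharge = 8.75% → £29.845375
Dining chair £246.07: home furniture → 9.25% → £22.761475
Greeting card £7.24: all other tangible goods → 7.5% → £0.543
Sparkling wine £23.29: alcoholic beverages → 8.5% → £1.97965
Running shoes £97.98: clothing & footwear → 6.25% → £6.12375
Subtotal = £1066.34; unrounded tax = £82.46575 → £82.47; total due = £1148.81

£1148.81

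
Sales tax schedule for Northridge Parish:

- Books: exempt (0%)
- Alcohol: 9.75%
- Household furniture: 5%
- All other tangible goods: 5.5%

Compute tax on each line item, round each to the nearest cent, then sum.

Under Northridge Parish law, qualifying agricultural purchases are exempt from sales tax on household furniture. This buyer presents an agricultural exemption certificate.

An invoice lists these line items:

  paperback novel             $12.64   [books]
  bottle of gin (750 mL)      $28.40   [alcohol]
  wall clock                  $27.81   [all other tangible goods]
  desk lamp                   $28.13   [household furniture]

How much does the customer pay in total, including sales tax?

Paperback novel $12.64: books → 0% → $0.00
Bottle of gin (750 mL) $28.40: alcohol → 9.75% → $2.77
Wall clock $27.81: all other tangible goods → 5.5% → $1.53
Desk lamp $28.13: household furniture, buyer-exempt → 0% → $0.00
Subtotal = $96.98; tax = $4.30; total due = $101.28

$101.28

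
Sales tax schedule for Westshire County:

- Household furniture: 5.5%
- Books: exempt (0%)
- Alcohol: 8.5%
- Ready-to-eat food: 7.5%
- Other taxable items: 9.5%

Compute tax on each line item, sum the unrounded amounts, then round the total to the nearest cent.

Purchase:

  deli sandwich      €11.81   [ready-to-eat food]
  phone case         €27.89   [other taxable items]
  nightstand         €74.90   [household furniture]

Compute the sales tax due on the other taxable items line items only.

Phone case €27.89: other taxable items → 9.5% → €2.64955
Tax on other taxable items: unrounded sum = €2.64955 → €2.65

€2.65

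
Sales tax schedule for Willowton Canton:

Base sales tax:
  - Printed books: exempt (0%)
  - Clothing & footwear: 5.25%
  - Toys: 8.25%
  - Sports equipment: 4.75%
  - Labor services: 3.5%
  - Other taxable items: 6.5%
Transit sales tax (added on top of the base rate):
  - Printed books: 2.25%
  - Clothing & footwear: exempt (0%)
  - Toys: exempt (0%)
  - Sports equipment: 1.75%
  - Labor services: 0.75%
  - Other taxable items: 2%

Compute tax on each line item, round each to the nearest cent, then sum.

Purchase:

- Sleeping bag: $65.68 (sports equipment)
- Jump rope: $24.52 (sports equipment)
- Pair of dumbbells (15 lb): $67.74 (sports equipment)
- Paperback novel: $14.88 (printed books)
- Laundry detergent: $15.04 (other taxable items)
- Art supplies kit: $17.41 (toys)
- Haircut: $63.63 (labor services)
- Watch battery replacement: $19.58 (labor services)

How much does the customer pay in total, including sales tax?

$305.32

Sleeping bag $65.68: sports equipment → 4.75% + 1.75% transit = 6.5% → $4.27
Jump rope $24.52: sports equipment → 4.75% + 1.75% transit = 6.5% → $1.59
Pair of dumbbells (15 lb) $67.74: sports equipment → 4.75% + 1.75% transit = 6.5% → $4.40
Paperback novel $14.88: printed books → 0% + 2.25% transit = 2.25% → $0.33
Laundry detergent $15.04: other taxable items → 6.5% + 2% transit = 8.5% → $1.28
Art supplies kit $17.41: toys → 8.25% + 0% transit = 8.25% → $1.44
Haircut $63.63: labor services → 3.5% + 0.75% transit = 4.25% → $2.70
Watch battery replacement $19.58: labor services → 3.5% + 0.75% transit = 4.25% → $0.83
Subtotal = $288.48; tax = $16.84; total due = $305.32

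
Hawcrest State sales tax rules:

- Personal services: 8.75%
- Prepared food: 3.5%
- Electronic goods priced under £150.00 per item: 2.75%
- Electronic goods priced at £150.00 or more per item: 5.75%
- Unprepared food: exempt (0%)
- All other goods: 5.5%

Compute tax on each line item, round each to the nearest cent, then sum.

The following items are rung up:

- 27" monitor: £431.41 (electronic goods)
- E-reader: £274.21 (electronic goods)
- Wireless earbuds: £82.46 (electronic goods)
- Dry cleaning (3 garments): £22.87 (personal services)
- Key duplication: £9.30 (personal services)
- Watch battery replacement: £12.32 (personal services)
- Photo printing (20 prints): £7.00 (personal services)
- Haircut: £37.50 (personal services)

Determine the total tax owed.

27" monitor £431.41: electronic goods, £150.00 or more → 5.75% → £24.81
E-reader £274.21: electronic goods, £150.00 or more → 5.75% → £15.77
Wireless earbuds £82.46: electronic goods, under £150.00 → 2.75% → £2.27
Dry cleaning (3 garments) £22.87: personal services → 8.75% → £2.00
Key duplication £9.30: personal services → 8.75% → £0.81
Watch battery replacement £12.32: personal services → 8.75% → £1.08
Photo printing (20 prints) £7.00: personal services → 8.75% → £0.61
Haircut £37.50: personal services → 8.75% → £3.28
Total tax = £24.81 + £15.77 + £2.27 + £2.00 + £0.81 + £1.08 + £0.61 + £3.28 = £50.63

£50.63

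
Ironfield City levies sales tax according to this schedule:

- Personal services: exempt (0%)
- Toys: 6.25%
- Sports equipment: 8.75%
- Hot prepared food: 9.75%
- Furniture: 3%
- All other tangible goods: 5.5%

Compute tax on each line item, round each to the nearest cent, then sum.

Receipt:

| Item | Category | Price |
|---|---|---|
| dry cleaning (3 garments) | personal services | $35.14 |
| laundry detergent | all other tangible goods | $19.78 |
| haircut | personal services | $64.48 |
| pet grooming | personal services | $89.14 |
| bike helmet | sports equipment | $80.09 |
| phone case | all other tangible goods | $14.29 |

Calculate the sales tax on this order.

$8.89

Dry cleaning (3 garments) $35.14: personal services → 0% → $0.00
Laundry detergent $19.78: all other tangible goods → 5.5% → $1.09
Haircut $64.48: personal services → 0% → $0.00
Pet grooming $89.14: personal services → 0% → $0.00
Bike helmet $80.09: sports equipment → 8.75% → $7.01
Phone case $14.29: all other tangible goods → 5.5% → $0.79
Total tax = $1.09 + $7.01 + $0.79 = $8.89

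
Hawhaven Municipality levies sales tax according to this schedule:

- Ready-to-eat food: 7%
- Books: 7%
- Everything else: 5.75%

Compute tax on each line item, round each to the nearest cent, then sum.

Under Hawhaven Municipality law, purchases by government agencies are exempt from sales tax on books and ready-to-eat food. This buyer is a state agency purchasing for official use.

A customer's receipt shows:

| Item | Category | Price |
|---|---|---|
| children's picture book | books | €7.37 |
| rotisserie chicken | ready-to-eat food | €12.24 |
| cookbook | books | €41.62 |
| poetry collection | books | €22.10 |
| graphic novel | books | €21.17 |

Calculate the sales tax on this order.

Children's picture book €7.37: books, buyer-exempt → 0% → €0.00
Rotisserie chicken €12.24: ready-to-eat food, buyer-exempt → 0% → €0.00
Cookbook €41.62: books, buyer-exempt → 0% → €0.00
Poetry collection €22.10: books, buyer-exempt → 0% → €0.00
Graphic novel €21.17: books, buyer-exempt → 0% → €0.00
Total tax = €0.00

€0.00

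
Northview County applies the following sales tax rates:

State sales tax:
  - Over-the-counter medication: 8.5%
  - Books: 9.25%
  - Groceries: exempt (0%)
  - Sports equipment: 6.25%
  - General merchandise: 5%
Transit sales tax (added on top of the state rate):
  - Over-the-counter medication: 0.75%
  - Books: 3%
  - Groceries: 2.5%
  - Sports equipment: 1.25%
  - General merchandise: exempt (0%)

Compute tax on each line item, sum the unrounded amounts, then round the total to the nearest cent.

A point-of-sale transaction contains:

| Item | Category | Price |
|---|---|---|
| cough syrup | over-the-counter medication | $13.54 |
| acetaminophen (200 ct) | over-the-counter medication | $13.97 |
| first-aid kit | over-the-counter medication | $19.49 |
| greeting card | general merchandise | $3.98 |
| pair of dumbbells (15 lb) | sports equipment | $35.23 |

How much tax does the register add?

Cough syrup $13.54: over-the-counter medication → 8.5% + 0.75% transit = 9.25% → $1.25245
Acetaminophen (200 ct) $13.97: over-the-counter medication → 8.5% + 0.75% transit = 9.25% → $1.292225
First-aid kit $19.49: over-the-counter medication → 8.5% + 0.75% transit = 9.25% → $1.802825
Greeting card $3.98: general merchandise → 5% + 0% transit = 5% → $0.199
Pair of dumbbells (15 lb) $35.23: sports equipment → 6.25% + 1.25% transit = 7.5% → $2.64225
Unrounded tax sum = $7.18875 → $7.19

$7.19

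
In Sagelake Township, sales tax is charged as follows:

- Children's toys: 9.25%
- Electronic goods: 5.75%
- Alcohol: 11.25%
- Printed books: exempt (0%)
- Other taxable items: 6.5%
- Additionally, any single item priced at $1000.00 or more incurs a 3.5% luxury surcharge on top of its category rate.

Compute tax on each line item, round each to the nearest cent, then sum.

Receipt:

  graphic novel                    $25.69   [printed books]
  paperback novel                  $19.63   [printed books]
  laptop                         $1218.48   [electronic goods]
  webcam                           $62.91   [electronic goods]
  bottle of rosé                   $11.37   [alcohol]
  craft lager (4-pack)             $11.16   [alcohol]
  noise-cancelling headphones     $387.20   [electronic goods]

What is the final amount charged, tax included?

$1877.57

Graphic novel $25.69: printed books → 0% → $0.00
Paperback novel $19.63: printed books → 0% → $0.00
Laptop $1218.48: electronic goods → 5.75% + 3.5% surcharge = 9.25% → $112.71
Webcam $62.91: electronic goods → 5.75% → $3.62
Bottle of rosé $11.37: alcohol → 11.25% → $1.28
Craft lager (4-pack) $11.16: alcohol → 11.25% → $1.26
Noise-cancelling headphones $387.20: electronic goods → 5.75% → $22.26
Subtotal = $1736.44; tax = $141.13; total due = $1877.57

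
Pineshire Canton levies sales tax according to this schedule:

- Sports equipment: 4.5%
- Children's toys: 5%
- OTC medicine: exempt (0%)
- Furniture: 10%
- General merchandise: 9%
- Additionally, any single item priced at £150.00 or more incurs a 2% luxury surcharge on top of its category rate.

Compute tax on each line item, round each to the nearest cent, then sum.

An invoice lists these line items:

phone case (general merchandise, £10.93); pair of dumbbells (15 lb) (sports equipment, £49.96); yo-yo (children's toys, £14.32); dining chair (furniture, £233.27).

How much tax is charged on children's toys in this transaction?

£0.72

Yo-yo £14.32: children's toys → 5% → £0.72
Tax on children's toys = £0.72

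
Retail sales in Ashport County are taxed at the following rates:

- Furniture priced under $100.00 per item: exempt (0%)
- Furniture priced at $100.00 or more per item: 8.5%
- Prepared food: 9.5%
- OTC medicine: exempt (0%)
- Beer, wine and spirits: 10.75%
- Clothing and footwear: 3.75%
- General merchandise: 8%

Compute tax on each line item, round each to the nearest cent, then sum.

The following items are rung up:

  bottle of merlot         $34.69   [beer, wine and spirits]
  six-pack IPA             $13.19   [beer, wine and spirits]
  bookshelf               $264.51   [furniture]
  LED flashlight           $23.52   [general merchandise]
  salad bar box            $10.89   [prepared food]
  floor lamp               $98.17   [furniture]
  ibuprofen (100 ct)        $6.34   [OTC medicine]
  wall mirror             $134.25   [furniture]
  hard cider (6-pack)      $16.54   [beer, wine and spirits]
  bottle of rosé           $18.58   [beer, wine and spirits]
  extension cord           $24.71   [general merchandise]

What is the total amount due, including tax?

$693.10

Bottle of merlot $34.69: beer, wine and spirits → 10.75% → $3.73
Six-pack IPA $13.19: beer, wine and spirits → 10.75% → $1.42
Bookshelf $264.51: furniture, $100.00 or more → 8.5% → $22.48
LED flashlight $23.52: general merchandise → 8% → $1.88
Salad bar box $10.89: prepared food → 9.5% → $1.03
Floor lamp $98.17: furniture, under $100.00 → 0% → $0.00
Ibuprofen (100 ct) $6.34: OTC medicine → 0% → $0.00
Wall mirror $134.25: furniture, $100.00 or more → 8.5% → $11.41
Hard cider (6-pack) $16.54: beer, wine and spirits → 10.75% → $1.78
Bottle of rosé $18.58: beer, wine and spirits → 10.75% → $2.00
Extension cord $24.71: general merchandise → 8% → $1.98
Subtotal = $645.39; tax = $47.71; total due = $693.10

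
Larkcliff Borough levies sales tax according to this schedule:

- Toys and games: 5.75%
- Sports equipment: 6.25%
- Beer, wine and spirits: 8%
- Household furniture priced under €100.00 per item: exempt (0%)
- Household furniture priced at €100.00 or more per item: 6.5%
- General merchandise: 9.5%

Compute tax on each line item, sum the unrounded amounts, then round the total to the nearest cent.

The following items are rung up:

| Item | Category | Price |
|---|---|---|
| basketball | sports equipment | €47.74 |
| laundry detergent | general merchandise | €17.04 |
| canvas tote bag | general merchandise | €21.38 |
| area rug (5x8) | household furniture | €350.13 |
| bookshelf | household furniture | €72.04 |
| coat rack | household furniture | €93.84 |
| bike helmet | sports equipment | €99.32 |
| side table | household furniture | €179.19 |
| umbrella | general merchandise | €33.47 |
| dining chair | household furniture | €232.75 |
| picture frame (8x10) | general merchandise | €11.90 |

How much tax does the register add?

€66.69

Basketball €47.74: sports equipment → 6.25% → €2.98375
Laundry detergent €17.04: general merchandise → 9.5% → €1.6188
Canvas tote bag €21.38: general merchandise → 9.5% → €2.0311
Area rug (5x8) €350.13: household furniture, €100.00 or more → 6.5% → €22.75845
Bookshelf €72.04: household furniture, under €100.00 → 0% → €0.00
Coat rack €93.84: household furniture, under €100.00 → 0% → €0.00
Bike helmet €99.32: sports equipment → 6.25% → €6.2075
Side table €179.19: household furniture, €100.00 or more → 6.5% → €11.64735
Umbrella €33.47: general merchandise → 9.5% → €3.17965
Dining chair €232.75: household furniture, €100.00 or more → 6.5% → €15.12875
Picture frame (8x10) €11.90: general merchandise → 9.5% → €1.1305
Unrounded tax sum = €66.68585 → €66.69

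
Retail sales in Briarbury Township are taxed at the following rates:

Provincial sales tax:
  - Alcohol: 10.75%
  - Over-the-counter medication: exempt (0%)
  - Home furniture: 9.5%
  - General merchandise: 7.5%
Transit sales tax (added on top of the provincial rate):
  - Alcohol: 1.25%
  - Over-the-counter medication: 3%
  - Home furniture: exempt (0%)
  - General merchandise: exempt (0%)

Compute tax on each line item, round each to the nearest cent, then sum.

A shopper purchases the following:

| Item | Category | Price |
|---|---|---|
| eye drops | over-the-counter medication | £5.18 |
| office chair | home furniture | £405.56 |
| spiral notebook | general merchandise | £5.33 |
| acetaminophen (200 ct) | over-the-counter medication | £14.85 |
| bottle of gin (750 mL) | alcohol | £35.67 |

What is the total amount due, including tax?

Eye drops £5.18: over-the-counter medication → 0% + 3% transit = 3% → £0.16
Office chair £405.56: home furniture → 9.5% + 0% transit = 9.5% → £38.53
Spiral notebook £5.33: general merchandise → 7.5% + 0% transit = 7.5% → £0.40
Acetaminophen (200 ct) £14.85: over-the-counter medication → 0% + 3% transit = 3% → £0.45
Bottle of gin (750 mL) £35.67: alcohol → 10.75% + 1.25% transit = 12% → £4.28
Subtotal = £466.59; tax = £43.82; total due = £510.41

£510.41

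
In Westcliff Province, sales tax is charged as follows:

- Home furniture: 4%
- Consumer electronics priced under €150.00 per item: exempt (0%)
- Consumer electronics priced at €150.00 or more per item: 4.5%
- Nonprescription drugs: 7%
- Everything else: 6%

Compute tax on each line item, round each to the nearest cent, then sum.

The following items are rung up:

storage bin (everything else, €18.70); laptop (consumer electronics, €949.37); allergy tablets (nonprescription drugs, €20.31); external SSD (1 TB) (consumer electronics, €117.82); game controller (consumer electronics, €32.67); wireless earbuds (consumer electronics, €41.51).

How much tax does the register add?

Storage bin €18.70: everything else → 6% → €1.12
Laptop €949.37: consumer electronics, €150.00 or more → 4.5% → €42.72
Allergy tablets €20.31: nonprescription drugs → 7% → €1.42
External SSD (1 TB) €117.82: consumer electronics, under €150.00 → 0% → €0.00
Game controller €32.67: consumer electronics, under €150.00 → 0% → €0.00
Wireless earbuds €41.51: consumer electronics, under €150.00 → 0% → €0.00
Total tax = €1.12 + €42.72 + €1.42 = €45.26

€45.26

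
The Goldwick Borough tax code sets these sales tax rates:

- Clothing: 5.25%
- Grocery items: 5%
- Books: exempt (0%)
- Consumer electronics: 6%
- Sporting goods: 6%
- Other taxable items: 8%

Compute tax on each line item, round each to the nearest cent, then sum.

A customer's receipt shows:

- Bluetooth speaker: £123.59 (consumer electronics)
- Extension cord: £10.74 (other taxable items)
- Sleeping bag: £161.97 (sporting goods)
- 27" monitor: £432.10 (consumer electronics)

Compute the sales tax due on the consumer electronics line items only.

£33.35

Bluetooth speaker £123.59: consumer electronics → 6% → £7.42
27" monitor £432.10: consumer electronics → 6% → £25.93
Tax on consumer electronics = £7.42 + £25.93 = £33.35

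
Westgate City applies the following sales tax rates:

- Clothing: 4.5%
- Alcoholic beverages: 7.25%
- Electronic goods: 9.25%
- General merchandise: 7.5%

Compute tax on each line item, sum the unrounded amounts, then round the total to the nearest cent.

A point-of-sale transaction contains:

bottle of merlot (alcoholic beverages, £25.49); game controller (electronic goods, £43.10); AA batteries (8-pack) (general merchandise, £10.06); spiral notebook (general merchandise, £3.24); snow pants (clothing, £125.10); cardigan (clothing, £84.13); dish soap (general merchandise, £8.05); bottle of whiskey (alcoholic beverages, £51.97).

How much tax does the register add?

Bottle of merlot £25.49: alcoholic beverages → 7.25% → £1.848025
Game controller £43.10: electronic goods → 9.25% → £3.98675
AA batteries (8-pack) £10.06: general merchandise → 7.5% → £0.7545
Spiral notebook £3.24: general merchandise → 7.5% → £0.243
Snow pants £125.10: clothing → 4.5% → £5.6295
Cardigan £84.13: clothing → 4.5% → £3.78585
Dish soap £8.05: general merchandise → 7.5% → £0.60375
Bottle of whiskey £51.97: alcoholic beverages → 7.25% → £3.767825
Unrounded tax sum = £20.6192 → £20.62

£20.62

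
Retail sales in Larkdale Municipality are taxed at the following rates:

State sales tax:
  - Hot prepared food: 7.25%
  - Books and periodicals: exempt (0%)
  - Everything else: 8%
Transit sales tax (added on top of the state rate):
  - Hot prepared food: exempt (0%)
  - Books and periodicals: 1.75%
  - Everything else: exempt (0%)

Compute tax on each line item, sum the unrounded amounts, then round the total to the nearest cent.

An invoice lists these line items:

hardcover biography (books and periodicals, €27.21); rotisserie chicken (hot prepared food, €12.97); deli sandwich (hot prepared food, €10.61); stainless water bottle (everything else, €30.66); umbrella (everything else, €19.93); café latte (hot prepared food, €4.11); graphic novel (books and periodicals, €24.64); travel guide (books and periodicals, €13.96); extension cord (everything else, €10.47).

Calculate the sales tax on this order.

€8.04

Hardcover biography €27.21: books and periodicals → 0% + 1.75% transit = 1.75% → €0.476175
Rotisserie chicken €12.97: hot prepared food → 7.25% + 0% transit = 7.25% → €0.940325
Deli sandwich €10.61: hot prepared food → 7.25% + 0% transit = 7.25% → €0.769225
Stainless water bottle €30.66: everything else → 8% + 0% transit = 8% → €2.4528
Umbrella €19.93: everything else → 8% + 0% transit = 8% → €1.5944
Café latte €4.11: hot prepared food → 7.25% + 0% transit = 7.25% → €0.297975
Graphic novel €24.64: books and periodicals → 0% + 1.75% transit = 1.75% → €0.4312
Travel guide €13.96: books and periodicals → 0% + 1.75% transit = 1.75% → €0.2443
Extension cord €10.47: everything else → 8% + 0% transit = 8% → €0.8376
Unrounded tax sum = €8.044 → €8.04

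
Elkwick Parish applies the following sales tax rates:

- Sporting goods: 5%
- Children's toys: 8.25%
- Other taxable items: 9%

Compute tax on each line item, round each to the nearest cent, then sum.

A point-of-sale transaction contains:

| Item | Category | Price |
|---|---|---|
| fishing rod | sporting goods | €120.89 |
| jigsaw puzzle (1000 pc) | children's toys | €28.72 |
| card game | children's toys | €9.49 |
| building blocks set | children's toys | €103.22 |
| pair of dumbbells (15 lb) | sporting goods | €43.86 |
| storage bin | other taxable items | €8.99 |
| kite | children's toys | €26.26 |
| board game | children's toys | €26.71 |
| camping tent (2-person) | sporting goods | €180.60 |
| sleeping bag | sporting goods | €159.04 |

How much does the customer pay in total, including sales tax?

Fishing rod €120.89: sporting goods → 5% → €6.04
Jigsaw puzzle (1000 pc) €28.72: children's toys → 8.25% → €2.37
Card game €9.49: children's toys → 8.25% → €0.78
Building blocks set €103.22: children's toys → 8.25% → €8.52
Pair of dumbbells (15 lb) €43.86: sporting goods → 5% → €2.19
Storage bin €8.99: other taxable items → 9% → €0.81
Kite €26.26: children's toys → 8.25% → €2.17
Board game €26.71: children's toys → 8.25% → €2.20
Camping tent (2-person) €180.60: sporting goods → 5% → €9.03
Sleeping bag €159.04: sporting goods → 5% → €7.95
Subtotal = €707.78; tax = €42.06; total due = €749.84

€749.84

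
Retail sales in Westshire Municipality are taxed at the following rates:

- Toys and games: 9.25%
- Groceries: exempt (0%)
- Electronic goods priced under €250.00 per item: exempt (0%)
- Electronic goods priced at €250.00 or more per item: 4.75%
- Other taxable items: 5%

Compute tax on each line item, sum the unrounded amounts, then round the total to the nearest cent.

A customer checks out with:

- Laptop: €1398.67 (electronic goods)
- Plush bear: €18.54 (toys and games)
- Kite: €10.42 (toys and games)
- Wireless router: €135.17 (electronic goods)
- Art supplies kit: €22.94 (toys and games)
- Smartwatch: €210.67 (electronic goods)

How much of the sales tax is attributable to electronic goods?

€66.44

Laptop €1398.67: electronic goods, €250.00 or more → 4.75% → €66.436825
Wireless router €135.17: electronic goods, under €250.00 → 0% → €0.00
Smartwatch €210.67: electronic goods, under €250.00 → 0% → €0.00
Tax on electronic goods: unrounded sum = €66.436825 → €66.44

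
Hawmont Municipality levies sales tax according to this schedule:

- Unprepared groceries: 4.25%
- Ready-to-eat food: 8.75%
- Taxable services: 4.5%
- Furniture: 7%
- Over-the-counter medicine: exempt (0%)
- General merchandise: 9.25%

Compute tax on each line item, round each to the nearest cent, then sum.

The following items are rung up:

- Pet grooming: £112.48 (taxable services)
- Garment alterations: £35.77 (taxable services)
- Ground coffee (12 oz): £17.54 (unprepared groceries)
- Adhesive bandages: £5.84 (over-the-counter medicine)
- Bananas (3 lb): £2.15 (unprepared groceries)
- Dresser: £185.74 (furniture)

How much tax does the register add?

£20.51

Pet grooming £112.48: taxable services → 4.5% → £5.06
Garment alterations £35.77: taxable services → 4.5% → £1.61
Ground coffee (12 oz) £17.54: unprepared groceries → 4.25% → £0.75
Adhesive bandages £5.84: over-the-counter medicine → 0% → £0.00
Bananas (3 lb) £2.15: unprepared groceries → 4.25% → £0.09
Dresser £185.74: furniture → 7% → £13.00
Total tax = £5.06 + £1.61 + £0.75 + £0.09 + £13.00 = £20.51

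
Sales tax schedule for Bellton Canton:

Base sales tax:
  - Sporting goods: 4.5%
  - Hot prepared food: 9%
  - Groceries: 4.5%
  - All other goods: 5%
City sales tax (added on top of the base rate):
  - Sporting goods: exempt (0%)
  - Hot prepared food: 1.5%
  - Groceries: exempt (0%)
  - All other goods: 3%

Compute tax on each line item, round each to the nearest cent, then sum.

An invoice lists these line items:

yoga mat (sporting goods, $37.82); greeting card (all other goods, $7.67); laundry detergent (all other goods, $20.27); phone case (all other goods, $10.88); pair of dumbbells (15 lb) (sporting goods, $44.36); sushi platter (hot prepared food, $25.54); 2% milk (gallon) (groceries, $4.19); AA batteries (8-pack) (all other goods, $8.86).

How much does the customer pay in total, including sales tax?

Yoga mat $37.82: sporting goods → 4.5% + 0% city = 4.5% → $1.70
Greeting card $7.67: all other goods → 5% + 3% city = 8% → $0.61
Laundry detergent $20.27: all other goods → 5% + 3% city = 8% → $1.62
Phone case $10.88: all other goods → 5% + 3% city = 8% → $0.87
Pair of dumbbells (15 lb) $44.36: sporting goods → 4.5% + 0% city = 4.5% → $2.00
Sushi platter $25.54: hot prepared food → 9% + 1.5% city = 10.5% → $2.68
2% milk (gallon) $4.19: groceries → 4.5% + 0% city = 4.5% → $0.19
AA batteries (8-pack) $8.86: all other goods → 5% + 3% city = 8% → $0.71
Subtotal = $159.59; tax = $10.38; total due = $169.97

$169.97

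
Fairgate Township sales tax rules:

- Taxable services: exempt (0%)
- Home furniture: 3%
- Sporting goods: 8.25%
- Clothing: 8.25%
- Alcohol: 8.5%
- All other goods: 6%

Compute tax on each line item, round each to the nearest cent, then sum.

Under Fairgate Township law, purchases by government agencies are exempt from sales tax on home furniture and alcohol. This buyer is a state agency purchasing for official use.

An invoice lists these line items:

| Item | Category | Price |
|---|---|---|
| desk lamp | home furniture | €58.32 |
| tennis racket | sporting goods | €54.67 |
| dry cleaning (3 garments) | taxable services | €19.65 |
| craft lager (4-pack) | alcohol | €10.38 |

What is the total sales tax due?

Desk lamp €58.32: home furniture, buyer-exempt → 0% → €0.00
Tennis racket €54.67: sporting goods → 8.25% → €4.51
Dry cleaning (3 garments) €19.65: taxable services → 0% → €0.00
Craft lager (4-pack) €10.38: alcohol, buyer-exempt → 0% → €0.00
Total tax = €4.51

€4.51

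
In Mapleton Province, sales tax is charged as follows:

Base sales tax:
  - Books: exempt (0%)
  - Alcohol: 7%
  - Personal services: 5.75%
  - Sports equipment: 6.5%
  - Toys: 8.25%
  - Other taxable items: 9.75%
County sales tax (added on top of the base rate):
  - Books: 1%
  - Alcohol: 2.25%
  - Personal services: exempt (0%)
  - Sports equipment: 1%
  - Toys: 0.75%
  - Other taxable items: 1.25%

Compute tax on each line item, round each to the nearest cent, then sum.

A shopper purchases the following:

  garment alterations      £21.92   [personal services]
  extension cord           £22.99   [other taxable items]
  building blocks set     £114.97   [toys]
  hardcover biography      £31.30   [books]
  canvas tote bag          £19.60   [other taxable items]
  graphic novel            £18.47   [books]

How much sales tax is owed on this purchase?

Garment alterations £21.92: personal services → 5.75% + 0% county = 5.75% → £1.26
Extension cord £22.99: other taxable items → 9.75% + 1.25% county = 11% → £2.53
Building blocks set £114.97: toys → 8.25% + 0.75% county = 9% → £10.35
Hardcover biography £31.30: books → 0% + 1% county = 1% → £0.31
Canvas tote bag £19.60: other taxable items → 9.75% + 1.25% county = 11% → £2.16
Graphic novel £18.47: books → 0% + 1% county = 1% → £0.18
Total tax = £1.26 + £2.53 + £10.35 + £0.31 + £2.16 + £0.18 = £16.79

£16.79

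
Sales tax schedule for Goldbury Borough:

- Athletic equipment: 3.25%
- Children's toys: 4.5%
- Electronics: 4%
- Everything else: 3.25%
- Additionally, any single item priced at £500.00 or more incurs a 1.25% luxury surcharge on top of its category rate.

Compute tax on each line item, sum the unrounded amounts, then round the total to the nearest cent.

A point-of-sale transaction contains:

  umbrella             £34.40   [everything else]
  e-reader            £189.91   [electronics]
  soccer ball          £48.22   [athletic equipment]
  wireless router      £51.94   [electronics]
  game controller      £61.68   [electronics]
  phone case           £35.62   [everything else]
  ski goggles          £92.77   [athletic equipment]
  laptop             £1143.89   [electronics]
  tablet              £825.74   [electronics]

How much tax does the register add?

£122.40

Umbrella £34.40: everything else → 3.25% → £1.118
E-reader £189.91: electronics → 4% → £7.5964
Soccer ball £48.22: athletic equipment → 3.25% → £1.56715
Wireless router £51.94: electronics → 4% → £2.0776
Game controller £61.68: electronics → 4% → £2.4672
Phone case £35.62: everything else → 3.25% → £1.15765
Ski goggles £92.77: athletic equipment → 3.25% → £3.015025
Laptop £1143.89: electronics → 4% + 1.25% surcharge = 5.25% → £60.054225
Tablet £825.74: electronics → 4% + 1.25% surcharge = 5.25% → £43.35135
Unrounded tax sum = £122.4046 → £122.40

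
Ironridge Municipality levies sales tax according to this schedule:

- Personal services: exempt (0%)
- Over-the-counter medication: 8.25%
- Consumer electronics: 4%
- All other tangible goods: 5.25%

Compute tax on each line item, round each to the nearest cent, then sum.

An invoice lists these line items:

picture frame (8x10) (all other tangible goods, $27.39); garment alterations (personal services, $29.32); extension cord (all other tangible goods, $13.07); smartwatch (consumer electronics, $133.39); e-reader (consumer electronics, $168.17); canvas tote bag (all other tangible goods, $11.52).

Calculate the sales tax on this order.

$14.80

Picture frame (8x10) $27.39: all other tangible goods → 5.25% → $1.44
Garment alterations $29.32: personal services → 0% → $0.00
Extension cord $13.07: all other tangible goods → 5.25% → $0.69
Smartwatch $133.39: consumer electronics → 4% → $5.34
E-reader $168.17: consumer electronics → 4% → $6.73
Canvas tote bag $11.52: all other tangible goods → 5.25% → $0.60
Total tax = $1.44 + $0.69 + $5.34 + $6.73 + $0.60 = $14.80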